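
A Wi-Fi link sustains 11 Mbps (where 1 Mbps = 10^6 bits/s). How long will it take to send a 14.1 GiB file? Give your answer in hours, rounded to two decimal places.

14.1 GiB = 15,139,759,718.4 bytes = 121,118,077,747.2 bits
11 Mbps = 11,000,000 bits/s
time = 121,118,077,747.2 / 11,000,000 = 11,010.7343 s
11,010.7343 s / 3600 = 3.06 hours

3.06 hours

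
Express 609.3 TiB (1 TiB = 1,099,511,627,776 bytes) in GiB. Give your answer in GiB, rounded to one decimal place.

623,923.2 GiB

609.3 TiB = 609.3 × 2^40 bytes = 669,932,434,803,916.8 bytes
1 GiB = 1,073,741,824 bytes
669,932,434,803,916.8 / 1,073,741,824 = 623,923.2 GiB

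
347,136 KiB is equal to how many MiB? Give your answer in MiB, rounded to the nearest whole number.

347,136 KiB = 347,136 × 2^10 bytes = 355,467,264 bytes
1 MiB = 1,048,576 bytes
355,467,264 / 1,048,576 = 339 MiB

339 MiB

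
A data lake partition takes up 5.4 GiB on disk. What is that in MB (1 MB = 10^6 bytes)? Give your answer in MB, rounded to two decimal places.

5.4 GiB = 5.4 × 2^30 bytes = 5,798,205,849.6 bytes
1 MB = 10^6 bytes = 1,000,000 bytes
5,798,205,849.6 / 1,000,000 = 5,798.21 MB

5,798.21 MB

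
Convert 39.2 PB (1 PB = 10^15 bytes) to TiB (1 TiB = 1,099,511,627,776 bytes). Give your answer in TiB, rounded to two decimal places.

39.2 PB = 39.2 × 10^15 bytes = 39,200,000,000,000,000 bytes
1 TiB = 2^40 bytes = 1,099,511,627,776 bytes
39,200,000,000,000,000 / 1,099,511,627,776 = 35,652.19 TiB

35,652.19 TiB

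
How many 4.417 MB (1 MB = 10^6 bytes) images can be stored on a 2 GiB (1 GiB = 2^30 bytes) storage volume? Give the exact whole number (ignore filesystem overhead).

Capacity: 2 GiB = 2,147,483,648 bytes
Per item: 4.417 MB = 4,417,000 bytes
⌊2,147,483,648 / 4,417,000⌋ = 486

486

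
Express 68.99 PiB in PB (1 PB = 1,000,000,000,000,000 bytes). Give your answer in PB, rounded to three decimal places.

68.99 PiB = 68.99 × 2^50 bytes = 77,675,834,573,072,629.76 bytes
1 PB = 10^15 bytes = 1,000,000,000,000,000 bytes
77,675,834,573,072,629.76 / 1,000,000,000,000,000 = 77.676 PB

77.676 PB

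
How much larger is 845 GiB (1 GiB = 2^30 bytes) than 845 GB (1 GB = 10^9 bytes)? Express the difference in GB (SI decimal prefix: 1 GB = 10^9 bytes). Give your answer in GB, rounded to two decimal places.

62.31 GB

845 GiB = 845 × 1,073,741,824 = 907,311,841,280 bytes
845 GB = 845 × 1,000,000,000 = 845,000,000,000 bytes
difference = 62,311,841,280 bytes
62,311,841,280 / 1,000,000,000 = 62.31 GB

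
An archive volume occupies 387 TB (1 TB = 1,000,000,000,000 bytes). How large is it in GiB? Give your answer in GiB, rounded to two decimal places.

360,421.84 GiB

387 TB = 387 × 10^12 bytes = 387,000,000,000,000 bytes
1 GiB = 2^30 bytes = 1,073,741,824 bytes
387,000,000,000,000 / 1,073,741,824 = 360,421.84 GiB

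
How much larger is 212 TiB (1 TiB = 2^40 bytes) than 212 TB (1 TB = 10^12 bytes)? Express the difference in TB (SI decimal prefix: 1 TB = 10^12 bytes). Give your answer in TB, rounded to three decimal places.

21.096 TB

212 TiB = 212 × 1,099,511,627,776 = 233,096,465,088,512 bytes
212 TB = 212 × 1,000,000,000,000 = 212,000,000,000,000 bytes
difference = 21,096,465,088,512 bytes
21,096,465,088,512 / 1,000,000,000,000 = 21.096 TB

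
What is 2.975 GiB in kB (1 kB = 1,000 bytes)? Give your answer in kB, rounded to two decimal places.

3,194,381.93 kB

2.975 GiB = 2.975 × 2^30 bytes = 3,194,381,926.4 bytes
1 kB = 10^3 bytes = 1,000 bytes
3,194,381,926.4 / 1,000 = 3,194,381.93 kB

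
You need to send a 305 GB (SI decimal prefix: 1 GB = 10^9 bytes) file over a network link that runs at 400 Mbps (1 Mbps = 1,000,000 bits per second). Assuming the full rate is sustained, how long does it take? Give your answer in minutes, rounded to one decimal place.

101.7 minutes

305 GB = 305,000,000,000 bytes = 2,440,000,000,000 bits
400 Mbps = 400,000,000 bits/s
time = 2,440,000,000,000 / 400,000,000 = 6,100.00 s
6,100.00 s / 60 = 101.7 minutes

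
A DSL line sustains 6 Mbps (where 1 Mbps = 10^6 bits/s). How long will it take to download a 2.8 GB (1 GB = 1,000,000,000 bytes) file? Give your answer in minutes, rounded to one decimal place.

2.8 GB = 2,800,000,000 bytes = 22,400,000,000 bits
6 Mbps = 6,000,000 bits/s
time = 22,400,000,000 / 6,000,000 = 3,733.33 s
3,733.33 s / 60 = 62.2 minutes

62.2 minutes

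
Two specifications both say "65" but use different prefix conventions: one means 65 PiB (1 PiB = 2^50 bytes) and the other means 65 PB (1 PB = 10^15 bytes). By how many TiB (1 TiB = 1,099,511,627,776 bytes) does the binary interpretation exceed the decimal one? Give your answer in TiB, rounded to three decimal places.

7,442.844 TiB

65 PiB = 65 × 1,125,899,906,842,624 = 73,183,493,944,770,560 bytes
65 PB = 65 × 1,000,000,000,000,000 = 65,000,000,000,000,000 bytes
difference = 8,183,493,944,770,560 bytes
8,183,493,944,770,560 / 1,099,511,627,776 = 7,442.844 TiB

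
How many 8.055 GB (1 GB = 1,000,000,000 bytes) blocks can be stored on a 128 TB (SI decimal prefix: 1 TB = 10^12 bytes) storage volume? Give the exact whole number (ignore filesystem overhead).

Capacity: 128 TB = 128,000,000,000,000 bytes
Per item: 8.055 GB = 8,055,000,000 bytes
⌊128,000,000,000,000 / 8,055,000,000⌋ = 15,890

15,890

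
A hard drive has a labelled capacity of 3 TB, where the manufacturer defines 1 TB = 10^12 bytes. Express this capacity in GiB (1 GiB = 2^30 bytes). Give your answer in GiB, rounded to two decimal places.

2,793.97 GiB

3 TB × 1,000,000,000,000 bytes/TB = 3,000,000,000,000 bytes
1 GiB = 1,073,741,824 bytes
3,000,000,000,000 / 1,073,741,824 = 2,793.97 GiB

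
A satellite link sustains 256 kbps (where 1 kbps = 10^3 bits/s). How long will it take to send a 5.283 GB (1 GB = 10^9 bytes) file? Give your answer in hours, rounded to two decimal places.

45.86 hours

5.283 GB = 5,283,000,000 bytes = 42,264,000,000 bits
256 kbps = 256,000 bits/s
time = 42,264,000,000 / 256,000 = 165,093.7500 s
165,093.7500 s / 3600 = 45.86 hours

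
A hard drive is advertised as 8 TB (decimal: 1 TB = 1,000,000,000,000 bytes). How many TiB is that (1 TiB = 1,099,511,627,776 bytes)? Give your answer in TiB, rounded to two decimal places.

7.28 TiB

8 TB × 1,000,000,000,000 bytes/TB = 8,000,000,000,000 bytes
1 TiB = 2^40 bytes = 1,099,511,627,776 bytes
8,000,000,000,000 / 1,099,511,627,776 = 7.28 TiB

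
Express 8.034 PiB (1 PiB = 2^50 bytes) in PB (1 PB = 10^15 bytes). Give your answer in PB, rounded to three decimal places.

9.045 PB

8.034 PiB × 1,125,899,906,842,624 bytes/PiB = 9,045,479,851,573,641.216 bytes
1 PB = 1,000,000,000,000,000 bytes
9,045,479,851,573,641.216 / 1,000,000,000,000,000 = 9.045 PB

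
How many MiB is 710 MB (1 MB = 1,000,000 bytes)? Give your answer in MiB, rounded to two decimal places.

710 MB = 710 × 10^6 bytes = 710,000,000 bytes
1 MiB = 1,048,576 bytes
710,000,000 / 1,048,576 = 677.11 MiB

677.11 MiB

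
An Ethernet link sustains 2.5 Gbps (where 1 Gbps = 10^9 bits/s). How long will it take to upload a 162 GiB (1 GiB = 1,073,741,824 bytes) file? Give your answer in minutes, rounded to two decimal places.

9.28 minutes

162 GiB = 173,946,175,488 bytes = 1,391,569,403,904 bits
2.5 Gbps = 2,500,000,000 bits/s
time = 1,391,569,403,904 / 2,500,000,000 = 556.628 s
556.628 s / 60 = 9.28 minutes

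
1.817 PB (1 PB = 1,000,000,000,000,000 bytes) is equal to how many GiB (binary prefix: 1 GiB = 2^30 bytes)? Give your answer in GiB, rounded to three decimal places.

1,692,213.118 GiB

1.817 PB = 1.817 × 10^15 bytes = 1,817,000,000,000,000 bytes
1 GiB = 1,073,741,824 bytes
1,817,000,000,000,000 / 1,073,741,824 = 1,692,213.118 GiB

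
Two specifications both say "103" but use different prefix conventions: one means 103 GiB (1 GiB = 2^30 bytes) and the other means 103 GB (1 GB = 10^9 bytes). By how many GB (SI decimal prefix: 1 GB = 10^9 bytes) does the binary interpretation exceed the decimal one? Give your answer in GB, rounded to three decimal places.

103 GiB = 103 × 1,073,741,824 = 110,595,407,872 bytes
103 GB = 103 × 1,000,000,000 = 103,000,000,000 bytes
difference = 7,595,407,872 bytes
7,595,407,872 / 1,000,000,000 = 7.595 GB

7.595 GB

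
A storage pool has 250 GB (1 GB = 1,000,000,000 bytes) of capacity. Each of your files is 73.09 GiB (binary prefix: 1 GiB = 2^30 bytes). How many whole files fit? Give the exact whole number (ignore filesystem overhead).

Capacity: 250 GB = 250,000,000,000 bytes
Per item: 73.09 GiB = 78,479,789,916.16 bytes
⌊250,000,000,000 / 78,479,789,916.16⌋ = 3

3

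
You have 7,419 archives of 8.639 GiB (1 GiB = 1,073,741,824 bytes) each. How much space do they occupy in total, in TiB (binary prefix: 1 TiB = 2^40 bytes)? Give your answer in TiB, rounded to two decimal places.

Total = 7,419 × 8.639 GiB = 64092.741 GiB
= 64092.741 × 1,073,741,824 bytes = 68,819,056,626,499.584 bytes
1 TiB = 1,099,511,627,776 bytes
68,819,056,626,499.584 / 1,099,511,627,776 = 62.59 TiB

62.59 TiB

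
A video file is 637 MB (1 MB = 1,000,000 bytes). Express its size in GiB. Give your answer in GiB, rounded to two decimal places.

0.59 GiB

637 MB = 637 × 10^6 bytes = 637,000,000 bytes
1 GiB = 2^30 bytes = 1,073,741,824 bytes
637,000,000 / 1,073,741,824 = 0.59 GiB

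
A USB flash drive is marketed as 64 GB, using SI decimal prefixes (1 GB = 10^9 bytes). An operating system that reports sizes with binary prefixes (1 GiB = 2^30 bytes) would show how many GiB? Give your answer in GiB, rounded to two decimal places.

59.60 GiB

64 GB = 64 × 10^9 bytes = 64,000,000,000 bytes
1 GiB = 2^30 bytes = 1,073,741,824 bytes
64,000,000,000 / 1,073,741,824 = 59.60 GiB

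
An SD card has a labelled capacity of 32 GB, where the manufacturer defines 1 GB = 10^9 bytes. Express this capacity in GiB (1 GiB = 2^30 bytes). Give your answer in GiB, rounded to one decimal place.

32 GB = 32 × 10^9 bytes = 32,000,000,000 bytes
1 GiB = 1,073,741,824 bytes
32,000,000,000 / 1,073,741,824 = 29.8 GiB

29.8 GiB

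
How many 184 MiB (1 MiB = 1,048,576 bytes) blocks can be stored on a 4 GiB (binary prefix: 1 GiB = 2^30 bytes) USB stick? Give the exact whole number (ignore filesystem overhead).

22

Capacity: 4 GiB = 4,294,967,296 bytes
Per item: 184 MiB = 192,937,984 bytes
⌊4,294,967,296 / 192,937,984⌋ = 22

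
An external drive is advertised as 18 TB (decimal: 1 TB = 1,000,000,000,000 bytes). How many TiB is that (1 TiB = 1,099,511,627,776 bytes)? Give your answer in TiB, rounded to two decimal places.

18 TB × 1,000,000,000,000 bytes/TB = 18,000,000,000,000 bytes
1 TiB = 2^40 bytes = 1,099,511,627,776 bytes
18,000,000,000,000 / 1,099,511,627,776 = 16.37 TiB

16.37 TiB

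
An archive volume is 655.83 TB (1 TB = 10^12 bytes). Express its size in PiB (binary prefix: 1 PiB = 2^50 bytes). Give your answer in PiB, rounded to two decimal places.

0.58 PiB

655.83 TB = 655.83 × 10^12 bytes = 655,830,000,000,000 bytes
1 PiB = 1,125,899,906,842,624 bytes
655,830,000,000,000 / 1,125,899,906,842,624 = 0.58 PiB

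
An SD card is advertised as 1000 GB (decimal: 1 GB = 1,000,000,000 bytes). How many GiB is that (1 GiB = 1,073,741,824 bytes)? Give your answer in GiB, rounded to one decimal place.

931.3 GiB

1000 GB = 1000 × 10^9 bytes = 1,000,000,000,000 bytes
1 GiB = 2^30 bytes = 1,073,741,824 bytes
1,000,000,000,000 / 1,073,741,824 = 931.3 GiB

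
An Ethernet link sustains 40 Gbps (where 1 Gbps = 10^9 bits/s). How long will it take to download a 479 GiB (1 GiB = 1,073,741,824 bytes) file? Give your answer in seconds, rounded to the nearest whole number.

103 seconds

479 GiB = 514,322,333,696 bytes = 4,114,578,669,568 bits
40 Gbps = 40,000,000,000 bits/s
time = 4,114,578,669,568 / 40,000,000,000 = 103 s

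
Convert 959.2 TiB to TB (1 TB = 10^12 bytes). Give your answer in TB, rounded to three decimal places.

959.2 TiB = 959.2 × 2^40 bytes = 1,054,651,553,362,739.2 bytes
1 TB = 10^12 bytes = 1,000,000,000,000 bytes
1,054,651,553,362,739.2 / 1,000,000,000,000 = 1,054.652 TB

1,054.652 TB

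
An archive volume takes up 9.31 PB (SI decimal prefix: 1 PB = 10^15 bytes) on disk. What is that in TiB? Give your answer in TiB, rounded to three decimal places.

8,467.396 TiB

9.31 PB = 9.31 × 10^15 bytes = 9,310,000,000,000,000 bytes
1 TiB = 1,099,511,627,776 bytes
9,310,000,000,000,000 / 1,099,511,627,776 = 8,467.396 TiB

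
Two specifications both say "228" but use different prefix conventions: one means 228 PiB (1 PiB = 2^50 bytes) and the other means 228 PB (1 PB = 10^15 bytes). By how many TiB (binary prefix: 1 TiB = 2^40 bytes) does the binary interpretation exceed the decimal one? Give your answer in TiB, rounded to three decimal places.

26,107.208 TiB

228 PiB = 228 × 1,125,899,906,842,624 = 256,705,178,760,118,272 bytes
228 PB = 228 × 1,000,000,000,000,000 = 228,000,000,000,000,000 bytes
difference = 28,705,178,760,118,272 bytes
28,705,178,760,118,272 / 1,099,511,627,776 = 26,107.208 TiB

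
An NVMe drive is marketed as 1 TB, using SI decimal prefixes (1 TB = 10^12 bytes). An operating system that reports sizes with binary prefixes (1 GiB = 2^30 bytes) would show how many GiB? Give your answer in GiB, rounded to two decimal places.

931.32 GiB

1 TB = 1 × 10^12 bytes = 1,000,000,000,000 bytes
1 GiB = 2^30 bytes = 1,073,741,824 bytes
1,000,000,000,000 / 1,073,741,824 = 931.32 GiB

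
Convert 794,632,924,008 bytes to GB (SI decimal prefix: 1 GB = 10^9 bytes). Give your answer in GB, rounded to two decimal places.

794.63 GB

794,632,924,008 bytes given.
1 GB = 10^9 bytes = 1,000,000,000 bytes
794,632,924,008 / 1,000,000,000 = 794.63 GB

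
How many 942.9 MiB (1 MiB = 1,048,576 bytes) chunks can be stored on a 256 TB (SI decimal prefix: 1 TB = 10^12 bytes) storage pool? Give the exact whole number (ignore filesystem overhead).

Capacity: 256 TB = 256,000,000,000,000 bytes
Per item: 942.9 MiB = 988,702,310.4 bytes
⌊256,000,000,000,000 / 988,702,310.4⌋ = 258,925

258,925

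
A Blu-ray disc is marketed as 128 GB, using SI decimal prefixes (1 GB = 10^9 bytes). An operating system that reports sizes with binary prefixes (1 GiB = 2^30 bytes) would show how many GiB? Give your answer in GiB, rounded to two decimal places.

119.21 GiB

128 GB × 1,000,000,000 bytes/GB = 128,000,000,000 bytes
1 GiB = 2^30 bytes = 1,073,741,824 bytes
128,000,000,000 / 1,073,741,824 = 119.21 GiB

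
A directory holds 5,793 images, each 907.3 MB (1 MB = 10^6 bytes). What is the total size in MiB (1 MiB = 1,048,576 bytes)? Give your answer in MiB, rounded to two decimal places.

Total = 5,793 × 907.3 MB = 5255988.9 MB
= 5255988.9 × 1,000,000 bytes = 5,255,988,900,000 bytes
1 MiB = 1,048,576 bytes
5,255,988,900,000 / 1,048,576 = 5,012,501.62 MiB

5,012,501.62 MiB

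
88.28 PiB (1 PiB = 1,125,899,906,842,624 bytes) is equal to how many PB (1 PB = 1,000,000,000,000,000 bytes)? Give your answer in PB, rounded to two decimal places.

88.28 PiB = 88.28 × 2^50 bytes = 99,394,443,776,066,846.72 bytes
1 PB = 10^15 bytes = 1,000,000,000,000,000 bytes
99,394,443,776,066,846.72 / 1,000,000,000,000,000 = 99.39 PB

99.39 PB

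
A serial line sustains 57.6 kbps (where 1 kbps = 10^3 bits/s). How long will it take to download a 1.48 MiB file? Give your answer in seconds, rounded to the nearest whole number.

216 seconds

1.48 MiB = 1,551,892.48 bytes = 12,415,139.84 bits
57.6 kbps = 57,600 bits/s
time = 12,415,139.84 / 57,600 = 216 s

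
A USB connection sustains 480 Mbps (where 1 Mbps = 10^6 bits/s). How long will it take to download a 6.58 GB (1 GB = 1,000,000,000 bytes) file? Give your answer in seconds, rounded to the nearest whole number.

110 seconds

6.58 GB = 6,580,000,000 bytes = 52,640,000,000 bits
480 Mbps = 480,000,000 bits/s
time = 52,640,000,000 / 480,000,000 = 110 s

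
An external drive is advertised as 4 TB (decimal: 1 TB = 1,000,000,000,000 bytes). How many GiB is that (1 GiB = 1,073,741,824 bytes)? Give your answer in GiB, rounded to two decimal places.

3,725.29 GiB

4 TB × 1,000,000,000,000 bytes/TB = 4,000,000,000,000 bytes
1 GiB = 1,073,741,824 bytes
4,000,000,000,000 / 1,073,741,824 = 3,725.29 GiB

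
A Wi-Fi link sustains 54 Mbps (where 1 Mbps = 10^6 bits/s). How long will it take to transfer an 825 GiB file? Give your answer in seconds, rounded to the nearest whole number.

131,235 seconds

825 GiB = 885,837,004,800 bytes = 7,086,696,038,400 bits
54 Mbps = 54,000,000 bits/s
time = 7,086,696,038,400 / 54,000,000 = 131,235 s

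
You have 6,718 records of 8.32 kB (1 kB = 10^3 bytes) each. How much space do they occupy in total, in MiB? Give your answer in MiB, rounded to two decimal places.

53.30 MiB

Total = 6,718 × 8.32 kB = 55893.76 kB
= 55893.76 × 1,000 bytes = 55,893,760 bytes
1 MiB = 1,048,576 bytes
55,893,760 / 1,048,576 = 53.30 MiB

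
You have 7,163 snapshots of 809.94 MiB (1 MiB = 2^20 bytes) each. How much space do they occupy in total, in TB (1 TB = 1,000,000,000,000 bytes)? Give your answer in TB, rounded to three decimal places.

6.083 TB

Total = 7,163 × 809.94 MiB = 5801600.22 MiB
= 5801600.22 × 1,048,576 bytes = 6,083,418,752,286.72 bytes
1 TB = 1,000,000,000,000 bytes
6,083,418,752,286.72 / 1,000,000,000,000 = 6.083 TB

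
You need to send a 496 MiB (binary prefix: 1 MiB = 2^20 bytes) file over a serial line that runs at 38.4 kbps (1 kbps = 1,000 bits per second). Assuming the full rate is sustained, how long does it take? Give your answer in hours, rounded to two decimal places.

496 MiB = 520,093,696 bytes = 4,160,749,568 bits
38.4 kbps = 38,400 bits/s
time = 4,160,749,568 / 38,400 = 108,352.8533 s
108,352.8533 s / 3600 = 30.10 hours

30.10 hours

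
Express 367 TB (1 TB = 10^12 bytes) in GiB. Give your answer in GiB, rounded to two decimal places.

367 TB = 367 × 10^12 bytes = 367,000,000,000,000 bytes
1 GiB = 1,073,741,824 bytes
367,000,000,000,000 / 1,073,741,824 = 341,795.38 GiB

341,795.38 GiB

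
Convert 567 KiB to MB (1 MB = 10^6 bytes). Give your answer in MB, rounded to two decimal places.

0.58 MB

567 KiB × 1,024 bytes/KiB = 580,608 bytes
1 MB = 1,000,000 bytes
580,608 / 1,000,000 = 0.58 MB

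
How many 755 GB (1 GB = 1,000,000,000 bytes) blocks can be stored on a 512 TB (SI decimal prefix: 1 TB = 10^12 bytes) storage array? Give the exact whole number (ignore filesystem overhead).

Capacity: 512 TB = 512,000,000,000,000 bytes
Per item: 755 GB = 755,000,000,000 bytes
⌊512,000,000,000,000 / 755,000,000,000⌋ = 678

678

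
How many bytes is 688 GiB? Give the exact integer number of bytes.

688 × 1,073,741,824 = 738,734,374,912 bytes  (1 GiB = 2^30 bytes)

738,734,374,912 bytes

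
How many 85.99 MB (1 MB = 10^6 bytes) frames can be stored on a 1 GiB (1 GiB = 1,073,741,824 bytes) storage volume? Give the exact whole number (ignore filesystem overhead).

12

Capacity: 1 GiB = 1,073,741,824 bytes
Per item: 85.99 MB = 85,990,000 bytes
⌊1,073,741,824 / 85,990,000⌋ = 12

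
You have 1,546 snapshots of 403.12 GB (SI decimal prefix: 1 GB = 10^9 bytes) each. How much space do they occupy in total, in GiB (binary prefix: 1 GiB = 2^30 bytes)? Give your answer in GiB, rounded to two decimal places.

Total = 1,546 × 403.12 GB = 623223.52 GB
= 623223.52 × 1,000,000,000 bytes = 623,223,520,000,000 bytes
1 GiB = 1,073,741,824 bytes
623,223,520,000,000 / 1,073,741,824 = 580,422.13 GiB

580,422.13 GiB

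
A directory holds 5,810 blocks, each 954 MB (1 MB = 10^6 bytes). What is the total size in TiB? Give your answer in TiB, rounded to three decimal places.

5.041 TiB

Total = 5,810 × 954 MB = 5,542,740 MB
= 5,542,740 × 1,000,000 bytes = 5,542,740,000,000 bytes
1 TiB = 1,099,511,627,776 bytes
5,542,740,000,000 / 1,099,511,627,776 = 5.041 TiB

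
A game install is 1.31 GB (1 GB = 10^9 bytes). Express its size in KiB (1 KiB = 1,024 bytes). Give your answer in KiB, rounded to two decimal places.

1,279,296.88 KiB

1.31 GB × 1,000,000,000 bytes/GB = 1,310,000,000 bytes
1 KiB = 2^10 bytes = 1,024 bytes
1,310,000,000 / 1,024 = 1,279,296.88 KiB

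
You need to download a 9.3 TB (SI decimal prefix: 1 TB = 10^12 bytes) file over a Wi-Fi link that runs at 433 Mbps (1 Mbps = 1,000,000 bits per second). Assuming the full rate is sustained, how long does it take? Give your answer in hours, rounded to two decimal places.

9.3 TB = 9,300,000,000,000 bytes = 74,400,000,000,000 bits
433 Mbps = 433,000,000 bits/s
time = 74,400,000,000,000 / 433,000,000 = 171,824.4804 s
171,824.4804 s / 3600 = 47.73 hours

47.73 hours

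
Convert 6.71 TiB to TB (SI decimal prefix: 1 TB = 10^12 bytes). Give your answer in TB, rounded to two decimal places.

6.71 TiB = 6.71 × 2^40 bytes = 7,377,723,022,376.96 bytes
1 TB = 1,000,000,000,000 bytes
7,377,723,022,376.96 / 1,000,000,000,000 = 7.38 TB

7.38 TB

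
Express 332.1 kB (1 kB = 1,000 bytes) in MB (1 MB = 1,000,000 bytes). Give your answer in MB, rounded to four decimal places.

0.3321 MB

332.1 kB = 332.1 × 10^3 bytes = 332,100 bytes
1 MB = 1,000,000 bytes
332,100 / 1,000,000 = 0.3321 MB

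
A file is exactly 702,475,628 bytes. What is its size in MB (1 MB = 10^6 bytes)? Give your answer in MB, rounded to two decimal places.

702.48 MB

702,475,628 bytes given.
1 MB = 10^6 bytes = 1,000,000 bytes
702,475,628 / 1,000,000 = 702.48 MB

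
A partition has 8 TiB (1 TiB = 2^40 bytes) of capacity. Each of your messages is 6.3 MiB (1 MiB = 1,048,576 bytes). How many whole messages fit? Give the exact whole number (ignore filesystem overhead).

Capacity: 8 TiB = 8,796,093,022,208 bytes
Per item: 6.3 MiB = 6,606,028.8 bytes
⌊8,796,093,022,208 / 6,606,028.8⌋ = 1,331,525

1,331,525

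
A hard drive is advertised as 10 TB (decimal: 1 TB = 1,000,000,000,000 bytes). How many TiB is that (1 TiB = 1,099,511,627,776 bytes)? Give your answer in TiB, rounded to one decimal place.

10 TB = 10 × 10^12 bytes = 10,000,000,000,000 bytes
1 TiB = 2^40 bytes = 1,099,511,627,776 bytes
10,000,000,000,000 / 1,099,511,627,776 = 9.1 TiB

9.1 TiB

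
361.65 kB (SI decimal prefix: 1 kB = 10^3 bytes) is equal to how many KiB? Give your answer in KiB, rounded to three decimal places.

361.65 kB = 361.65 × 10^3 bytes = 361,650 bytes
1 KiB = 1,024 bytes
361,650 / 1,024 = 353.174 KiB

353.174 KiB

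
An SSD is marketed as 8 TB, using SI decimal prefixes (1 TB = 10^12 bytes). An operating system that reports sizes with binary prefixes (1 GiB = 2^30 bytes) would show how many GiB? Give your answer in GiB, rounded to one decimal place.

7,450.6 GiB

8 TB = 8 × 10^12 bytes = 8,000,000,000,000 bytes
1 GiB = 2^30 bytes = 1,073,741,824 bytes
8,000,000,000,000 / 1,073,741,824 = 7,450.6 GiB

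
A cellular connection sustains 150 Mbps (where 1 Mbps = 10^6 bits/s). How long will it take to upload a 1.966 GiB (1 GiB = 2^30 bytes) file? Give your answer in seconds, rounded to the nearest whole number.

113 seconds

1.966 GiB = 2,110,976,425.984 bytes = 16,887,811,407.872 bits
150 Mbps = 150,000,000 bits/s
time = 16,887,811,407.872 / 150,000,000 = 113 s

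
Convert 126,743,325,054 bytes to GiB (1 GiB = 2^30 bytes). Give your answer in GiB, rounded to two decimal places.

126,743,325,054 bytes given.
1 GiB = 2^30 bytes = 1,073,741,824 bytes
126,743,325,054 / 1,073,741,824 = 118.04 GiB

118.04 GiB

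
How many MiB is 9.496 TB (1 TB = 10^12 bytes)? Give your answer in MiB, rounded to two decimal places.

9.496 TB × 1,000,000,000,000 bytes/TB = 9,496,000,000,000 bytes
1 MiB = 2^20 bytes = 1,048,576 bytes
9,496,000,000,000 / 1,048,576 = 9,056,091.31 MiB

9,056,091.31 MiB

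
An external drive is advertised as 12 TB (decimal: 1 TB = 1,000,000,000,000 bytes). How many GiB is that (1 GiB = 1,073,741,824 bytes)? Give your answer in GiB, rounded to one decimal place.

12 TB = 12 × 10^12 bytes = 12,000,000,000,000 bytes
1 GiB = 1,073,741,824 bytes
12,000,000,000,000 / 1,073,741,824 = 11,175.9 GiB

11,175.9 GiB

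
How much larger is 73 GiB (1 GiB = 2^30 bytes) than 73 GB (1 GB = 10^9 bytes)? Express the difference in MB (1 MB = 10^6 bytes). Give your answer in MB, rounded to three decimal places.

73 GiB = 73 × 1,073,741,824 = 78,383,153,152 bytes
73 GB = 73 × 1,000,000,000 = 73,000,000,000 bytes
difference = 5,383,153,152 bytes
5,383,153,152 / 1,000,000 = 5,383.153 MB

5,383.153 MB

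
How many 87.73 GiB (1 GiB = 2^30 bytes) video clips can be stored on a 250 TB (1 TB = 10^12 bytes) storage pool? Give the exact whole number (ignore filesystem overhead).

Capacity: 250 TB = 250,000,000,000,000 bytes
Per item: 87.73 GiB = 94,199,370,219.52 bytes
⌊250,000,000,000,000 / 94,199,370,219.52⌋ = 2,653

2,653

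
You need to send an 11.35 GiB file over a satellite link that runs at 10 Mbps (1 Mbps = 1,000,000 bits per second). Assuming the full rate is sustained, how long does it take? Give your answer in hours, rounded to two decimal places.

2.71 hours

11.35 GiB = 12,186,969,702.4 bytes = 97,495,757,619.2 bits
10 Mbps = 10,000,000 bits/s
time = 97,495,757,619.2 / 10,000,000 = 9,749.5758 s
9,749.5758 s / 3600 = 2.71 hours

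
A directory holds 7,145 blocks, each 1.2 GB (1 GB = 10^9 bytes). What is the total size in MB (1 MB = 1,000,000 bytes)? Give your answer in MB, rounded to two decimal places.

8,574,000.00 MB

Total = 7,145 × 1.2 GB = 8574 GB
= 8574 × 1,000,000,000 bytes = 8,574,000,000,000 bytes
1 MB = 1,000,000 bytes
8,574,000,000,000 / 1,000,000 = 8,574,000.00 MB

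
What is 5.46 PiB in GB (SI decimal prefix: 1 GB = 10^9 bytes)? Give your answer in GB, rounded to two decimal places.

5.46 PiB = 5.46 × 2^50 bytes = 6,147,413,491,360,727.04 bytes
1 GB = 1,000,000,000 bytes
6,147,413,491,360,727.04 / 1,000,000,000 = 6,147,413.49 GB

6,147,413.49 GB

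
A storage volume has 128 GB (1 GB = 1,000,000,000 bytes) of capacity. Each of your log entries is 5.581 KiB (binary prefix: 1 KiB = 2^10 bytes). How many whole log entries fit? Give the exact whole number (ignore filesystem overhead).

22,397,419

Capacity: 128 GB = 128,000,000,000 bytes
Per item: 5.581 KiB = 5,714.944 bytes
⌊128,000,000,000 / 5,714.944⌋ = 22,397,419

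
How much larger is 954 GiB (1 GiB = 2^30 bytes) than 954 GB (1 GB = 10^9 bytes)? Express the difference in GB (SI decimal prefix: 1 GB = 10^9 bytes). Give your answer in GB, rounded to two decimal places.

70.35 GB

954 GiB = 954 × 1,073,741,824 = 1,024,349,700,096 bytes
954 GB = 954 × 1,000,000,000 = 954,000,000,000 bytes
difference = 70,349,700,096 bytes
70,349,700,096 / 1,000,000,000 = 70.35 GB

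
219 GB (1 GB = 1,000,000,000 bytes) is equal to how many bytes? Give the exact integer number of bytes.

219 × 1,000,000,000 = 219,000,000,000 bytes  (1 GB = 10^9 bytes)

219,000,000,000 bytes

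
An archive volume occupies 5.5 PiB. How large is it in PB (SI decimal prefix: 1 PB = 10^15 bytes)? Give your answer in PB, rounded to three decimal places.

6.192 PB

5.5 PiB × 1,125,899,906,842,624 bytes/PiB = 6,192,449,487,634,432 bytes
1 PB = 10^15 bytes = 1,000,000,000,000,000 bytes
6,192,449,487,634,432 / 1,000,000,000,000,000 = 6.192 PB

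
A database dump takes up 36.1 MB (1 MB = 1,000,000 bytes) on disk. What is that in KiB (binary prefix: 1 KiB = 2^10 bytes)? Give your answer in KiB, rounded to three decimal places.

36.1 MB = 36.1 × 10^6 bytes = 36,100,000 bytes
1 KiB = 2^10 bytes = 1,024 bytes
36,100,000 / 1,024 = 35,253.906 KiB

35,253.906 KiB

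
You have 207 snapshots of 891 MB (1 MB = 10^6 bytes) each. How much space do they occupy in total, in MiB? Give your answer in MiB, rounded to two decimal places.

Total = 207 × 891 MB = 184,437 MB
= 184,437 × 1,000,000 bytes = 184,437,000,000 bytes
1 MiB = 1,048,576 bytes
184,437,000,000 / 1,048,576 = 175,892.83 MiB

175,892.83 MiB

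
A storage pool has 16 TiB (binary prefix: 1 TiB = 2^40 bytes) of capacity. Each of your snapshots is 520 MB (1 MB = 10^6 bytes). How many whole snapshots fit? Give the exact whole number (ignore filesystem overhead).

Capacity: 16 TiB = 17,592,186,044,416 bytes
Per item: 520 MB = 520,000,000 bytes
⌊17,592,186,044,416 / 520,000,000⌋ = 33,831

33,831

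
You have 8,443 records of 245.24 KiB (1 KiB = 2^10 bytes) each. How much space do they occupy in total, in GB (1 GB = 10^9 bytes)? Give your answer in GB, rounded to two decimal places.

Total = 8,443 × 245.24 KiB = 2070561.32 KiB
= 2070561.32 × 1,024 bytes = 2,120,254,791.68 bytes
1 GB = 1,000,000,000 bytes
2,120,254,791.68 / 1,000,000,000 = 2.12 GB

2.12 GB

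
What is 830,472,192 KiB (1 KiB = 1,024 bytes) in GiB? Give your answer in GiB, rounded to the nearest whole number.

830,472,192 KiB = 830,472,192 × 2^10 bytes = 850,403,524,608 bytes
1 GiB = 1,073,741,824 bytes
850,403,524,608 / 1,073,741,824 = 792 GiB

792 GiB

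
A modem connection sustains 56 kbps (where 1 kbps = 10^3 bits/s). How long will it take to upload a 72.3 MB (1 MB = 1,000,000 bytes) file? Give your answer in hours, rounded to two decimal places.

2.87 hours

72.3 MB = 72,300,000 bytes = 578,400,000 bits
56 kbps = 56,000 bits/s
time = 578,400,000 / 56,000 = 10,328.5714 s
10,328.5714 s / 3600 = 2.87 hours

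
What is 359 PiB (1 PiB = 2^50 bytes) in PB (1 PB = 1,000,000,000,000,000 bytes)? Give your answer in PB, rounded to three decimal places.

359 PiB = 359 × 2^50 bytes = 404,198,066,556,502,016 bytes
1 PB = 10^15 bytes = 1,000,000,000,000,000 bytes
404,198,066,556,502,016 / 1,000,000,000,000,000 = 404.198 PB

404.198 PB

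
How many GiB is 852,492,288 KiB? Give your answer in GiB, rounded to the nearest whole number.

852,492,288 KiB = 852,492,288 × 2^10 bytes = 872,952,102,912 bytes
1 GiB = 1,073,741,824 bytes
872,952,102,912 / 1,073,741,824 = 813 GiB

813 GiB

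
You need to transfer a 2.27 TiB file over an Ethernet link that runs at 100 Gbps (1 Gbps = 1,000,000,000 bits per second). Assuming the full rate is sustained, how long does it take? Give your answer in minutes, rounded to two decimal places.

2.27 TiB = 2,495,891,395,051.52 bytes = 19,967,131,160,412.16 bits
100 Gbps = 100,000,000,000 bits/s
time = 19,967,131,160,412.16 / 100,000,000,000 = 199.671 s
199.671 s / 60 = 3.33 minutes

3.33 minutes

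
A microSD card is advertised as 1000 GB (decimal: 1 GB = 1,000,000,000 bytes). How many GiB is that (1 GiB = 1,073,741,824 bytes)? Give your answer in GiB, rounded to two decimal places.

1000 GB × 1,000,000,000 bytes/GB = 1,000,000,000,000 bytes
1 GiB = 2^30 bytes = 1,073,741,824 bytes
1,000,000,000,000 / 1,073,741,824 = 931.32 GiB

931.32 GiB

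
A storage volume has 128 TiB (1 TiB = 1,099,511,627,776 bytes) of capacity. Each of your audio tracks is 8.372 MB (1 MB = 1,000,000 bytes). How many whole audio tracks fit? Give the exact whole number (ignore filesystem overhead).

16,810,497

Capacity: 128 TiB = 140,737,488,355,328 bytes
Per item: 8.372 MB = 8,372,000 bytes
⌊140,737,488,355,328 / 8,372,000⌋ = 16,810,497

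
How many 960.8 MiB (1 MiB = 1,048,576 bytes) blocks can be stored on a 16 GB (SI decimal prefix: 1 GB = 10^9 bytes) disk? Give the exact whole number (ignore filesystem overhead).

Capacity: 16 GB = 16,000,000,000 bytes
Per item: 960.8 MiB = 1,007,471,820.8 bytes
⌊16,000,000,000 / 1,007,471,820.8⌋ = 15

15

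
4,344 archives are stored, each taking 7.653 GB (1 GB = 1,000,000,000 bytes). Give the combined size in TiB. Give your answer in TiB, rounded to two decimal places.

30.24 TiB

Total = 4,344 × 7.653 GB = 33244.632 GB
= 33244.632 × 1,000,000,000 bytes = 33,244,632,000,000 bytes
1 TiB = 1,099,511,627,776 bytes
33,244,632,000,000 / 1,099,511,627,776 = 30.24 TiB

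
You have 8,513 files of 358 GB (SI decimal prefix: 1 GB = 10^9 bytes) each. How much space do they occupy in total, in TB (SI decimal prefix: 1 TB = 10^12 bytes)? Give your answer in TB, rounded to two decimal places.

3,047.65 TB

Total = 8,513 × 358 GB = 3,047,654 GB
= 3,047,654 × 1,000,000,000 bytes = 3,047,654,000,000,000 bytes
1 TB = 1,000,000,000,000 bytes
3,047,654,000,000,000 / 1,000,000,000,000 = 3,047.65 TB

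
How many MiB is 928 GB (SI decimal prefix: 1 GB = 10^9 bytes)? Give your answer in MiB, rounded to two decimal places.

885,009.77 MiB

928 GB = 928 × 10^9 bytes = 928,000,000,000 bytes
1 MiB = 2^20 bytes = 1,048,576 bytes
928,000,000,000 / 1,048,576 = 885,009.77 MiB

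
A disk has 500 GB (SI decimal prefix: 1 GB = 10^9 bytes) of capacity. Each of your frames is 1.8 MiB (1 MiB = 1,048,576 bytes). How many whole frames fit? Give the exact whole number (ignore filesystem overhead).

Capacity: 500 GB = 500,000,000,000 bytes
Per item: 1.8 MiB = 1,887,436.8 bytes
⌊500,000,000,000 / 1,887,436.8⌋ = 264,909

264,909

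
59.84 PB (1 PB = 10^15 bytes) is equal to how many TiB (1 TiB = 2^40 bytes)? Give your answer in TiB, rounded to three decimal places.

54,424.163 TiB

59.84 PB × 1,000,000,000,000,000 bytes/PB = 59,840,000,000,000,000 bytes
1 TiB = 2^40 bytes = 1,099,511,627,776 bytes
59,840,000,000,000,000 / 1,099,511,627,776 = 54,424.163 TiB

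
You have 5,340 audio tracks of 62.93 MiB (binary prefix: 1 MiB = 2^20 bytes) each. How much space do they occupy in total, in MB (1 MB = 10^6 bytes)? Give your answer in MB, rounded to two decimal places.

Total = 5,340 × 62.93 MiB = 336046.2 MiB
= 336046.2 × 1,048,576 bytes = 352,369,980,211.2 bytes
1 MB = 1,000,000 bytes
352,369,980,211.2 / 1,000,000 = 352,369.98 MB

352,369.98 MB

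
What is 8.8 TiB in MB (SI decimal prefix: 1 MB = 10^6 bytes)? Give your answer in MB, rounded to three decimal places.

8.8 TiB × 1,099,511,627,776 bytes/TiB = 9,675,702,324,428.8 bytes
1 MB = 1,000,000 bytes
9,675,702,324,428.8 / 1,000,000 = 9,675,702.324 MB

9,675,702.324 MB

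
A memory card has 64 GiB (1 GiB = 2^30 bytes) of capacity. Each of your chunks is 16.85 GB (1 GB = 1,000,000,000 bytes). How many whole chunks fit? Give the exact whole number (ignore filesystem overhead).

Capacity: 64 GiB = 68,719,476,736 bytes
Per item: 16.85 GB = 16,850,000,000 bytes
⌊68,719,476,736 / 16,850,000,000⌋ = 4

4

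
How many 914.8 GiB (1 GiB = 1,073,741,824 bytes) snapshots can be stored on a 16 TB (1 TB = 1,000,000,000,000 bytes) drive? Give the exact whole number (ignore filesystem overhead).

16

Capacity: 16 TB = 16,000,000,000,000 bytes
Per item: 914.8 GiB = 982,259,020,595.2 bytes
⌊16,000,000,000,000 / 982,259,020,595.2⌋ = 16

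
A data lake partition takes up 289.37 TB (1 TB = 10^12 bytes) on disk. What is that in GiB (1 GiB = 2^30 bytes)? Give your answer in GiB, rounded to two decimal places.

269,496.81 GiB

289.37 TB = 289.37 × 10^12 bytes = 289,370,000,000,000 bytes
1 GiB = 2^30 bytes = 1,073,741,824 bytes
289,370,000,000,000 / 1,073,741,824 = 269,496.81 GiB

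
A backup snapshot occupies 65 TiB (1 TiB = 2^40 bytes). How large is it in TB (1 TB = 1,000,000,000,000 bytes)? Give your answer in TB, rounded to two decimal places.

65 TiB = 65 × 2^40 bytes = 71,468,255,805,440 bytes
1 TB = 10^12 bytes = 1,000,000,000,000 bytes
71,468,255,805,440 / 1,000,000,000,000 = 71.47 TB

71.47 TB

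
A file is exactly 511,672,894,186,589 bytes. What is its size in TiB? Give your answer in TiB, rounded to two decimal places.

465.36 TiB

511,672,894,186,589 bytes given.
1 TiB = 2^40 bytes = 1,099,511,627,776 bytes
511,672,894,186,589 / 1,099,511,627,776 = 465.36 TiB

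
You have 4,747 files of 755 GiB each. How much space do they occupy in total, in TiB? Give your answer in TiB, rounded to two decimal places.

Total = 4,747 × 755 GiB = 3,583,985 GiB
= 3,583,985 × 1,073,741,824 bytes = 3,848,274,591,088,640 bytes
1 TiB = 1,099,511,627,776 bytes
3,848,274,591,088,640 / 1,099,511,627,776 = 3,499.99 TiB

3,499.99 TiB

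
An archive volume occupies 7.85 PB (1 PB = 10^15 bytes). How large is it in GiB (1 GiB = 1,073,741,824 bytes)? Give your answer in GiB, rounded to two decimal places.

7.85 PB = 7.85 × 10^15 bytes = 7,850,000,000,000,000 bytes
1 GiB = 2^30 bytes = 1,073,741,824 bytes
7,850,000,000,000,000 / 1,073,741,824 = 7,310,882.21 GiB

7,310,882.21 GiB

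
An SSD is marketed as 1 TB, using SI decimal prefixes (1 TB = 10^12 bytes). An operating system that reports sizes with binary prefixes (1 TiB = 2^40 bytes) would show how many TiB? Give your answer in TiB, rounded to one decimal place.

0.9 TiB

1 TB = 1 × 10^12 bytes = 1,000,000,000,000 bytes
1 TiB = 1,099,511,627,776 bytes
1,000,000,000,000 / 1,099,511,627,776 = 0.9 TiB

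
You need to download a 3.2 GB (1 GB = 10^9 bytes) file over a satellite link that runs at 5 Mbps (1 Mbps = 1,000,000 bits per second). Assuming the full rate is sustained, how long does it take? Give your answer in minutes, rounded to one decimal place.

85.3 minutes

3.2 GB = 3,200,000,000 bytes = 25,600,000,000 bits
5 Mbps = 5,000,000 bits/s
time = 25,600,000,000 / 5,000,000 = 5,120.00 s
5,120.00 s / 60 = 85.3 minutes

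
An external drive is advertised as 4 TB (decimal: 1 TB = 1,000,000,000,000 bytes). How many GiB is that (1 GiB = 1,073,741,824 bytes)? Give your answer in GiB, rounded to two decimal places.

3,725.29 GiB

4 TB × 1,000,000,000,000 bytes/TB = 4,000,000,000,000 bytes
1 GiB = 2^30 bytes = 1,073,741,824 bytes
4,000,000,000,000 / 1,073,741,824 = 3,725.29 GiB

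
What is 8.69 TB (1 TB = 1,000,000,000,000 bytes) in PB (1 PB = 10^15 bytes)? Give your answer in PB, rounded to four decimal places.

0.0087 PB

8.69 TB × 1,000,000,000,000 bytes/TB = 8,690,000,000,000 bytes
1 PB = 10^15 bytes = 1,000,000,000,000,000 bytes
8,690,000,000,000 / 1,000,000,000,000,000 = 0.0087 PB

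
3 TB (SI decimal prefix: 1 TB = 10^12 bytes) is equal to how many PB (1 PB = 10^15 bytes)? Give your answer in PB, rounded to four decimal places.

3 TB = 3 × 10^12 bytes = 3,000,000,000,000 bytes
1 PB = 1,000,000,000,000,000 bytes
3,000,000,000,000 / 1,000,000,000,000,000 = 0.0030 PB

0.0030 PB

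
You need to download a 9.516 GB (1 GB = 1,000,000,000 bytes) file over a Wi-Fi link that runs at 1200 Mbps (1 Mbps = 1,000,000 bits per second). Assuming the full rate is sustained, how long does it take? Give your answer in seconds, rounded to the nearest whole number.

9.516 GB = 9,516,000,000 bytes = 76,128,000,000 bits
1200 Mbps = 1,200,000,000 bits/s
time = 76,128,000,000 / 1,200,000,000 = 63 s

63 seconds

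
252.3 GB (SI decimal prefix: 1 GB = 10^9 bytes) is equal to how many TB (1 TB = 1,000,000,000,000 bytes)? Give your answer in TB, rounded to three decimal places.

252.3 GB = 252.3 × 10^9 bytes = 252,300,000,000 bytes
1 TB = 10^12 bytes = 1,000,000,000,000 bytes
252,300,000,000 / 1,000,000,000,000 = 0.252 TB

0.252 TB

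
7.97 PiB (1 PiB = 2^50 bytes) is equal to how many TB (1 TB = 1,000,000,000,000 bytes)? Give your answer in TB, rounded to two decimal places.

8,973.42 TB

7.97 PiB = 7.97 × 2^50 bytes = 8,973,422,257,535,713.28 bytes
1 TB = 10^12 bytes = 1,000,000,000,000 bytes
8,973,422,257,535,713.28 / 1,000,000,000,000 = 8,973.42 TB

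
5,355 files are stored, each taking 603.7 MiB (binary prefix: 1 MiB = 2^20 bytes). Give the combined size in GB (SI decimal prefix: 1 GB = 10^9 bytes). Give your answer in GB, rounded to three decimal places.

3,389.851 GB

Total = 5,355 × 603.7 MiB = 3232813.5 MiB
= 3232813.5 × 1,048,576 bytes = 3,389,850,648,576 bytes
1 GB = 1,000,000,000 bytes
3,389,850,648,576 / 1,000,000,000 = 3,389.851 GB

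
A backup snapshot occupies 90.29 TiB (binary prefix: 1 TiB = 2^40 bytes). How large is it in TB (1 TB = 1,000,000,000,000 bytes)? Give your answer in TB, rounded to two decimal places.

99.27 TB

90.29 TiB = 90.29 × 2^40 bytes = 99,274,904,871,895.04 bytes
1 TB = 1,000,000,000,000 bytes
99,274,904,871,895.04 / 1,000,000,000,000 = 99.27 TB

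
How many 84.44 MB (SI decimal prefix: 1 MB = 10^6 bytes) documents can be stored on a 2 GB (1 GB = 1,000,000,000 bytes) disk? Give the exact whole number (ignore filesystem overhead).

23

Capacity: 2 GB = 2,000,000,000 bytes
Per item: 84.44 MB = 84,440,000 bytes
⌊2,000,000,000 / 84,440,000⌋ = 23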